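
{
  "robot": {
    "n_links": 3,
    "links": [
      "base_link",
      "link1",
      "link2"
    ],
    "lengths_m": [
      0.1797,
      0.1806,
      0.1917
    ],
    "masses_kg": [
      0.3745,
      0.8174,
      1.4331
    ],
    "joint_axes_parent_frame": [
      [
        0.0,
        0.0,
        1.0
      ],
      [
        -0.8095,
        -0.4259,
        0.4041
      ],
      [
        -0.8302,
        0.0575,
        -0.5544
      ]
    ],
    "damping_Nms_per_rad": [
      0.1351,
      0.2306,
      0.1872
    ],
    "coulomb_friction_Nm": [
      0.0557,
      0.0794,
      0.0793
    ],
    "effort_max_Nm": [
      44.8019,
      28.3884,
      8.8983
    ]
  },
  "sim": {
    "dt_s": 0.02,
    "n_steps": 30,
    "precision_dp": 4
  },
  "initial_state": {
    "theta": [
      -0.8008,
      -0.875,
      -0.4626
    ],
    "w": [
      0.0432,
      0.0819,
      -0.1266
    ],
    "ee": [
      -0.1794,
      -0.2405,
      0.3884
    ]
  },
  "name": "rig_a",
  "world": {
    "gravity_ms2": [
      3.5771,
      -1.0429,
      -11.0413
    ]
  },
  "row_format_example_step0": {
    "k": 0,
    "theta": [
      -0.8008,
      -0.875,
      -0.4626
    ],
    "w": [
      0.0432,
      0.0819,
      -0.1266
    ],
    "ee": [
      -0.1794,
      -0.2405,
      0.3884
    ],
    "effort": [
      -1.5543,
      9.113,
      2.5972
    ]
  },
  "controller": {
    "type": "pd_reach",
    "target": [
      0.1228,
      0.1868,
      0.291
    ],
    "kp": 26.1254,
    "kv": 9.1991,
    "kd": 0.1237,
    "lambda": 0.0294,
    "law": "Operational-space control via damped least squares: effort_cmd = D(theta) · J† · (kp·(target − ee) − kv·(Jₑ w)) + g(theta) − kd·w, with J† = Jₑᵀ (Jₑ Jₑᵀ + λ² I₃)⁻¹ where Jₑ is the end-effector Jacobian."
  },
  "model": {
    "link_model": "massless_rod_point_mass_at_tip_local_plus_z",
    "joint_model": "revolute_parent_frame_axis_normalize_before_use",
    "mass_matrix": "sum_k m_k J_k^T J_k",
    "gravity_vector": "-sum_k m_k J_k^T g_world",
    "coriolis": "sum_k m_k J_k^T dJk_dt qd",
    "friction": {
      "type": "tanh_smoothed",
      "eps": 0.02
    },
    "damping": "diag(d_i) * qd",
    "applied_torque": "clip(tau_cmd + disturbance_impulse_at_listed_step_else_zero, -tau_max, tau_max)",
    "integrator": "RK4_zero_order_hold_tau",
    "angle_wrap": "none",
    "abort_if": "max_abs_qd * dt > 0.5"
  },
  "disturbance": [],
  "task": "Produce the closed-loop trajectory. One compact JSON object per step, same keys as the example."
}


{"k":1,"theta":[-0.7983,-0.8578,-0.4903],"w":[0.1597,1.4962,-2.3024],"ee":[-0.1784,-0.2394,0.389],"effort":[-1.6094,8.2238,2.6698]}
{"k":2,"theta":[-0.796,-0.8233,-0.5369],"w":[0.0742,1.9662,-2.384],"ee":[-0.1761,-0.2367,0.3914],"effort":[-1.6793,7.4815,2.475]}
{"k":3,"theta":[-0.7954,-0.781,-0.5834],"w":[-0.008,2.291,-2.3213],"ee":[-0.1727,-0.2329,0.3956],"effort":[-1.7282,6.8504,2.3035]}
{"k":4,"theta":[-0.7962,-0.7329,-0.6286],"w":[-0.0661,2.5383,-2.2462],"ee":[-0.1685,-0.2281,0.4011],"effort":[-1.7644,6.3063,2.166]}
{"k":5,"theta":[-0.798,-0.6805,-0.6722],"w":[-0.1155,2.7232,-2.1582],"ee":[-0.1635,-0.2225,0.4076],"effort":[-1.7696,5.8291,2.0548]}
{"k":6,"theta":[-0.8008,-0.6249,-0.714],"w":[-0.1572,2.8609,-2.068],"ee":[-0.1579,-0.2161,0.4147],"effort":[-1.7457,5.4024,1.9645]}
{"k":7,"theta":[-0.8042,-0.5669,-0.754],"w":[-0.1914,2.9613,-1.9779],"ee":[-0.1518,-0.209,0.4223],"effort":[-1.697,5.0132,1.8897]}
{"k":8,"theta":[-0.8083,-0.5072,-0.7923],"w":[-0.218,3.0314,-1.8883],"ee":[-0.1453,-0.2013,0.4301],"effort":[-1.6283,4.6515,1.8258]}
{"k":9,"theta":[-0.8128,-0.4463,-0.8287],"w":[-0.2364,3.0768,-1.7989],"ee":[-0.1385,-0.1929,0.4379],"effort":[-1.544,4.3095,1.7693]}
{"k":10,"theta":[-0.8176,-0.3847,-0.8634],"w":[-0.2458,3.102,-1.7093],"ee":[-0.1313,-0.1841,0.4456],"effort":[-1.4481,3.9816,1.7177]}
{"k":11,"theta":[-0.8224,-0.3228,-0.8963],"w":[-0.2449,3.1105,-1.6192],"ee":[-0.1239,-0.1747,0.4531],"effort":[-1.3443,3.6637,1.669]}
{"k":12,"theta":[-0.8271,-0.2608,-0.9274],"w":[-0.232,3.1052,-1.5284],"ee":[-0.1162,-0.1649,0.4603],"effort":[-1.2356,3.3532,1.6219]}
{"k":13,"theta":[-0.8314,-0.1991,-0.9567],"w":[-0.2053,3.0886,-1.437],"ee":[-0.1083,-0.1547,0.4671],"effort":[-1.1247,3.0483,1.5756]}
{"k":14,"theta":[-0.8349,-0.1378,-0.9841],"w":[-0.1623,3.0628,-1.3456],"ee":[-0.1003,-0.1441,0.4736],"effort":[-1.0137,2.7483,1.5297]}
{"k":15,"theta":[-0.8374,-0.0771,-1.0097],"w":[-0.1009,3.0297,-1.2556],"ee":[-0.0922,-0.1334,0.4795],"effort":[-0.9041,2.4531,1.4841]}
{"k":16,"theta":[-0.8384,-0.0171,-1.0336],"w":[-0.0233,2.9925,-1.1717],"ee":[-0.0839,-0.1223,0.485],"effort":[-0.7959,2.1628,1.4393]}
{"k":17,"theta":[-0.8381,0.0422,-1.056],"w":[0.0208,2.9634,-1.1254],"ee":[-0.0756,-0.1111,0.4898],"effort":[-0.6758,1.8761,1.3981]}
{"k":18,"theta":[-0.8372,0.1009,-1.0777],"w":[0.0353,2.9309,-1.0871],"ee":[-0.0675,-0.0996,0.4941],"effort":[-0.5517,1.5908,1.3546]}
{"k":19,"theta":[-0.8359,0.1589,-1.0986],"w":[0.0558,2.8885,-1.0385],"ee":[-0.0596,-0.088,0.4978],"effort":[-0.4383,1.3074,1.3074]}
{"k":20,"theta":[-0.8342,0.216,-1.1185],"w":[0.062,2.8431,-0.9978],"ee":[-0.0519,-0.0761,0.5008],"effort":[-0.3338,1.0258,1.2593]}
{"k":21,"theta":[-0.8327,0.2722,-1.1377],"w":[0.0283,2.7957,-0.9695],"ee":[-0.0446,-0.0642,0.5032],"effort":[-0.237,0.7451,1.2108]}
{"k":22,"theta":[-0.8313,0.3273,-1.156],"w":[0.0183,2.7378,-0.9259],"ee":[-0.0376,-0.0522,0.505],"effort":[-0.1612,0.4661,1.1592]}
{"k":23,"theta":[-0.8311,0.3812,-1.1738],"w":[-0.1099,2.6811,-0.9092],"ee":[-0.031,-0.0402,0.5062],"effort":[-0.0826,0.1874,1.1091]}
{"k":24,"theta":[-0.8331,0.4338,-1.1908],"w":[-0.2717,2.6101,-0.8698],"ee":[-0.0248,-0.0283,0.5068],"effort":[-0.0082,-0.0887,1.0544]}
{"k":25,"theta":[-0.8378,0.485,-1.207],"w":[-0.2701,2.519,-0.776],"ee":[-0.0189,-0.0165,0.5069],"effort":[0.059,-0.3498,0.993]}
{"k":26,"theta":[-0.8436,0.5344,-1.2217],"w":[-0.362,2.4346,-0.7145],"ee":[-0.0134,-0.005,0.5066],"effort":[0.1983,-0.5698,0.9398]}
{"k":27,"theta":[-0.8496,0.5822,-1.2353],"w":[-0.2959,2.3588,-0.6624],"ee":[-0.0081,0.0063,0.5058],"effort":[0.3891,-0.7315,0.8946]}
{"k":28,"theta":[-0.8524,0.6289,-1.2484],"w":[-0.0541,2.3126,-0.6673],"ee":[-0.003,0.0173,0.5046],"effort":[0.5636,-0.8637,0.8634]}
{"k":29,"theta":[-0.8506,0.6748,-1.2623],"w":[0.1253,2.2899,-0.7211],"ee":[0.0018,0.028,0.5029],"effort":[0.686,-1.0155,0.84]}
{"k":30,"theta":[-0.8471,0.7204,-1.2772],"w":[0.1996,2.2671,-0.771],"ee":[0.0062,0.0384,0.5007]}


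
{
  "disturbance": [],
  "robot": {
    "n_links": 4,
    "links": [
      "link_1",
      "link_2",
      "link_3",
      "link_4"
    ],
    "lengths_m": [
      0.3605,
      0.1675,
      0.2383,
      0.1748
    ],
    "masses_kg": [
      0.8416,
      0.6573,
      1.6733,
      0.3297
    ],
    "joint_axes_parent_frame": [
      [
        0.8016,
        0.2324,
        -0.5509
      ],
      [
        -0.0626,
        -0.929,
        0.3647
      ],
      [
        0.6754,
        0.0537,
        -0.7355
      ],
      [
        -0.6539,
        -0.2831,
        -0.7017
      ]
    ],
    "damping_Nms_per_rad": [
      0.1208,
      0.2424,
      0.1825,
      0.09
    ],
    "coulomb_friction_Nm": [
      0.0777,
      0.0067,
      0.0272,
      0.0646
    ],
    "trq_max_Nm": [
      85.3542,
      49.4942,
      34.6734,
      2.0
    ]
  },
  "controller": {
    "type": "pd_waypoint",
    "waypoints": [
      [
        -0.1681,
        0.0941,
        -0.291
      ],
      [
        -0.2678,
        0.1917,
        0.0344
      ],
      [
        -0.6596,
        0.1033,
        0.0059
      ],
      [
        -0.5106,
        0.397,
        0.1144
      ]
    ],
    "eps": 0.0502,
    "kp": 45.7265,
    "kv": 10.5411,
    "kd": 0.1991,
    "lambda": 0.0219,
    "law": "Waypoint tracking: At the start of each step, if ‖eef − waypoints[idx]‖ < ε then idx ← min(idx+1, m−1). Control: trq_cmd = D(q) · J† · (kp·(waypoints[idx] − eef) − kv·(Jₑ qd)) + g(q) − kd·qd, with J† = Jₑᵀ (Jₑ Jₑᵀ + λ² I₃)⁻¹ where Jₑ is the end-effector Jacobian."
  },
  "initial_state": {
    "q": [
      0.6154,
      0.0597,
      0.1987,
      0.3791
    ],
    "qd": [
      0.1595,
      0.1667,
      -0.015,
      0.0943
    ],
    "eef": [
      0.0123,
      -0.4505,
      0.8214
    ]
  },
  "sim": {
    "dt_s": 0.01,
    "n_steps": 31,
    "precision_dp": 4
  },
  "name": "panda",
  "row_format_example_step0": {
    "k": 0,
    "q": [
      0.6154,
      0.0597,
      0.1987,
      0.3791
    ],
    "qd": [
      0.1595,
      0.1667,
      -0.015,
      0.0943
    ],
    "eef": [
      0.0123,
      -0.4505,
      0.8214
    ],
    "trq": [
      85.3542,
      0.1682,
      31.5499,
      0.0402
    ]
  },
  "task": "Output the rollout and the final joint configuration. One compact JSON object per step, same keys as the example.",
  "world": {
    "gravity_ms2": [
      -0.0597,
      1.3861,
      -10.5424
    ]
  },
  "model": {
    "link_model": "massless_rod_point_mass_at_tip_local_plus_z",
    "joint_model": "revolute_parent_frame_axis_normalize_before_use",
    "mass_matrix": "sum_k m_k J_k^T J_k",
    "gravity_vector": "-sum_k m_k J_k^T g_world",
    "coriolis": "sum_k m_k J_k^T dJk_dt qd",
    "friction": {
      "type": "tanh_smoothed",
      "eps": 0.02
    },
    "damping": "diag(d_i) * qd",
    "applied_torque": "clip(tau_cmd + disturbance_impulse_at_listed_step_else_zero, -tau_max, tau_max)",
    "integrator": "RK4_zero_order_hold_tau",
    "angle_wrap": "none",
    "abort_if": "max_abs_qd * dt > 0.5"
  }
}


{"k":1,"q":[0.6112,0.0588,0.2546,0.4614],"qd":[-0.8828,-0.3083,10.5268,15.1259],"eef":[0.0126,-0.4516,0.8188],"trq":[85.3542,12.2832,24.8917,-2.0]}
{"k":2,"q":[0.6073,0.0595,0.3606,0.6092],"qd":[0.1235,0.4415,10.637,14.4638],"eef":[0.013,-0.4575,0.8108],"trq":[59.9303,27.0862,17.2408,-2.0]}
{"k":3,"q":[0.6156,0.0712,0.4532,0.7373],"qd":[1.5161,1.9025,8.015,11.4722],"eef":[0.0087,-0.469,0.7988],"trq":[19.7449,32.8979,11.7954,-1.4541]}
{"k":4,"q":[0.6335,0.0963,0.5309,0.8445],"qd":[2.0735,3.1331,7.5125,10.0527],"eef":[-0.0022,-0.4835,0.7846],"trq":[-7.8,33.8458,7.3658,-0.9301]}
{"k":5,"q":[0.6547,0.1328,0.6079,0.9409],"qd":[2.174,4.1844,7.8151,9.2823],"eef":[-0.0191,-0.4987,0.7684],"trq":[-29.5134,32.2667,3.5068,-0.6041]}
{"k":6,"q":[0.6752,0.1789,0.6895,1.0293],"qd":[1.9402,5.0717,8.4424,8.4428],"eef":[-0.0414,-0.5129,0.7507],"trq":[-46.749,28.7018,0.1665,-0.3087]}
{"k":7,"q":[0.6919,0.2331,0.7783,1.1086],"qd":[1.4223,5.8136,9.2166,7.4579],"eef":[-0.0683,-0.5246,0.7317],"trq":[-58.8877,23.3964,-2.5398,-0.0221]}
{"k":8,"q":[0.7023,0.2941,0.8748,1.1771],"qd":[0.6697,6.4485,9.9774,6.3321],"eef":[-0.0989,-0.5325,0.7117],"trq":[-64.9302,16.8058,-4.4589,0.2604]}
{"k":9,"q":[0.7044,0.3612,0.9779,1.2339],"qd":[-0.2545,7.0422,10.539,5.0974],"eef":[-0.1322,-0.5354,0.6909],"trq":[-64.6599,9.7673,-5.505,0.5363]}
{"k":10,"q":[0.6968,0.4344,1.0848,1.2781],"qd":[-1.2853,7.6843,10.7216,3.8105],"eef":[-0.1668,-0.5326,0.6697],"trq":[-59.2299,3.284,-5.7364,0.7961]}
{"k":11,"q":[0.6785,0.5146,1.1911,1.3094],"qd":[-2.3939,8.4612,10.4292,2.5168],"eef":[-0.2016,-0.5238,0.6482],"trq":[-50.7287,-1.8976,-5.3426,1.0299]}
{"k":12,"q":[0.6488,0.6037,1.292,1.328],"qd":[-3.5906,9.4443,9.6318,1.2332],"eef":[-0.2352,-0.5092,0.6266],"trq":[-41.212,-5.485,-4.5321,1.2301]}
{"k":13,"q":[0.6066,0.7038,1.3824,1.3338],"qd":[-4.9206,10.6772,8.3563,0.0002],"eef":[-0.2668,-0.4897,0.605],"trq":[-32.1128,-7.5388,-3.4623,1.3776]}
{"k":14,"q":[0.5501,0.8176,1.4579,1.3285],"qd":[-6.434,12.1806,6.6422,-1.0486],"eef":[-0.2954,-0.4665,0.5831],"trq":[-24.1978,-8.2845,-2.2307,1.4302]}
{"k":15,"q":[0.4776,0.9477,1.5142,1.3127],"qd":[-8.1402,13.9087,4.5118,-2.104],"eef":[-0.32,-0.4414,0.5604],"trq":[-18.1692,-8.143,-0.9812,1.4317]}
{"k":16,"q":[0.3873,1.096,1.5469,1.2878],"qd":[-9.9449,15.8126,1.9022,-2.7619],"eef":[-0.3399,-0.4165,0.5365],"trq":[-14.1152,-7.4598,0.2002,1.3068]}
{"k":17,"q":[0.2794,1.2636,1.5509,1.2606],"qd":[-11.5959,17.7003,-1.2065,-2.3966],"eef":[-0.3537,-0.394,0.5115],"trq":[-11.6752,-6.5586,1.2251,0.9712]}
{"k":18,"q":[0.1572,1.4481,1.5224,1.244],"qd":[-12.7467,19.0913,-4.4966,-0.4929],"eef":[-0.3608,-0.3751,0.4861],"trq":[-9.8238,-5.8027,1.9679,0.3974]}
{"k":19,"q":[0.027,1.6412,1.463,1.2515],"qd":[-13.194,19.3293,-7.2564,2.2629],"eef":[-0.3613,-0.3599,0.4609],"trq":[-8.1272,-5.9249,2.0938,-0.199]}
{"k":20,"q":[-0.1043,1.8294,1.3814,1.2859],"qd":[-12.9993,18.1525,-8.9049,4.6694],"eef":[-0.3561,-0.3479,0.4356],"trq":[-6.8824,-7.2456,1.4509,-0.5872]}
{"k":21,"q":[-0.2314,2.0003,1.2887,1.3374],"qd":[-12.4024,15.9736,-9.5071,5.5064],"eef":[-0.3456,-0.339,0.4101],"trq":[-6.1939,-9.3245,0.411,-0.5795]}
{"k":22,"q":[-0.3518,2.1475,1.1933,1.3905],"qd":[-11.6764,13.4964,-9.5217,4.9376],"eef":[-0.33,-0.3331,0.3853],"trq":[-5.4817,-11.4349,-0.5053,-0.2796]}
{"k":23,"q":[-0.4649,2.2705,1.0991,1.4348],"qd":[-10.9908,11.1645,-9.3021,3.7941],"eef":[-0.3101,-0.3293,0.3625],"trq":[-4.3832,-13.1084,-1.0726,0.0999]}
{"k":24,"q":[-0.5717,2.3716,1.0077,1.4676],"qd":[-10.4033,9.1289,-9.0066,2.6859],"eef":[-0.2869,-0.3264,0.3427],"trq":[-2.9619,-14.1915,-1.3047,0.4217]}
{"k":25,"q":[-0.6731,2.454,0.9193,1.4904],"qd":[-9.9159,7.4028,-8.6897,1.8541],"eef":[-0.262,-0.3231,0.326],"trq":[-1.4589,-14.7238,-1.2935,0.6409]}
{"k":26,"q":[-0.7701,2.5206,0.8341,1.5064],"qd":[-9.5153,5.9556,-8.3705,1.3224],"eef":[-0.2366,-0.3187,0.3123],"trq":[-0.0828,-14.821,-1.1294,0.7627]}
{"k":27,"q":[-0.8635,2.5739,0.7521,1.5182],"qd":[-9.1879,4.7471,-8.0592,1.0328],"eef":[-0.2118,-0.3128,0.3012],"trq":[1.055,-14.6067,-0.8812,0.8096]}
{"k":28,"q":[-0.954,2.6162,0.6731,1.5279],"qd":[-8.9236,3.7381,-7.7632,0.9133],"eef":[-0.1883,-0.3053,0.2921],"trq":[1.9245,-14.1856,-0.5959,0.8053]}
{"k":29,"q":[-1.0421,2.6492,0.597,1.5369],"qd":[-8.7148,2.8936,-7.4877,0.9029],"eef":[-0.1665,-0.2964,0.2845],"trq":[2.5425,-13.637,-0.3032,0.7692]}
{"k":30,"q":[-1.1283,2.6745,0.5234,1.5461],"qd":[-8.5554,2.1838,-7.2353,0.9577],"eef":[-0.1466,-0.2864,0.2781],"trq":[2.9462,-13.018,-0.0214,0.715]}
{"k":31,"q":[-1.2132,2.6933,0.4523,1.5561],"qd":[-8.4406,1.5845,-7.0066,1.0481],"eef":[-0.1288,-0.2754,0.2724]}
{"summary": "final q (rad): -1.2132 2.6933 0.4523 1.5561"}


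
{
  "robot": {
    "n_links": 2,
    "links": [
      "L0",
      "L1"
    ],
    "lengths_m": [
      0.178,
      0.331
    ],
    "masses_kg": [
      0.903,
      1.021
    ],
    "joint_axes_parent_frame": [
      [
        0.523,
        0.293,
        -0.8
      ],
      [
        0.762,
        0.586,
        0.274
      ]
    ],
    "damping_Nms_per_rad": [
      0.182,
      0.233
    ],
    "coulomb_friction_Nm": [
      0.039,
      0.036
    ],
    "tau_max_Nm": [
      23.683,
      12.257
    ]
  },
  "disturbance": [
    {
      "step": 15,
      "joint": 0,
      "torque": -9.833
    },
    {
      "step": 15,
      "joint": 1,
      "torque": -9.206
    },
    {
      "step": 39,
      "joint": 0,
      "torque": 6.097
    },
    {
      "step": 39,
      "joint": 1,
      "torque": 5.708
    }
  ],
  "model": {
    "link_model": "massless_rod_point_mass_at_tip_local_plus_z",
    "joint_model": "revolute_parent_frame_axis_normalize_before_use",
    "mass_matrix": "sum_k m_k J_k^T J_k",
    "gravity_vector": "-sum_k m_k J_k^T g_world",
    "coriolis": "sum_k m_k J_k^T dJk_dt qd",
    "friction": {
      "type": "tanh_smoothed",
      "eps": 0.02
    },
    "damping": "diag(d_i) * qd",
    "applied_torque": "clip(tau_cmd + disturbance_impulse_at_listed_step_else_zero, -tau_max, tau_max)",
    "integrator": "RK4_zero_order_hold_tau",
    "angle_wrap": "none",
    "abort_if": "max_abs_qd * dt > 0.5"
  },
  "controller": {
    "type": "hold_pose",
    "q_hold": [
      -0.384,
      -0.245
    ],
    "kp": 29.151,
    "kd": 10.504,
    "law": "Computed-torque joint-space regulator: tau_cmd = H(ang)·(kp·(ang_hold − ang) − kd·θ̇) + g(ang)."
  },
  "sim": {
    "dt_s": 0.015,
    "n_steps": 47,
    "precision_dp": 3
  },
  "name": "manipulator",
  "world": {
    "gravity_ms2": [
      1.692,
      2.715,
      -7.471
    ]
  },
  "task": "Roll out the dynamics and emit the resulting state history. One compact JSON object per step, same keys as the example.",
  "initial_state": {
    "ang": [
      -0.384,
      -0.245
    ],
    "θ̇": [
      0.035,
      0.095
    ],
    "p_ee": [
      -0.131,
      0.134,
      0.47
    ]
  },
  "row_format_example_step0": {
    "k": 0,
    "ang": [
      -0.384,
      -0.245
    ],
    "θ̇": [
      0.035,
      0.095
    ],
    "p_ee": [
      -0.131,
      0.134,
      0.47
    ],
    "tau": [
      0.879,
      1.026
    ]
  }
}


{"k":1,"ang":[-0.383,-0.244],"\u03b8\u0307":[0.037,0.065],"p_ee":[-0.13,0.134,0.47],"tau":[0.901,1.048]}
{"k":2,"ang":[-0.383,-0.243],"\u03b8\u0307":[0.033,0.046],"p_ee":[-0.13,0.134,0.47],"tau":[0.921,1.068]}
{"k":3,"ang":[-0.382,-0.242],"\u03b8\u0307":[0.027,0.032],"p_ee":[-0.13,0.133,0.47],"tau":[0.939,1.084]}
{"k":4,"ang":[-0.382,-0.242],"\u03b8\u0307":[0.02,0.022],"p_ee":[-0.13,0.133,0.47],"tau":[0.953,1.099]}
{"k":5,"ang":[-0.382,-0.242],"\u03b8\u0307":[0.013,0.016],"p_ee":[-0.13,0.133,0.471],"tau":[0.966,1.11]}
{"k":6,"ang":[-0.382,-0.242],"\u03b8\u0307":[0.006,0.013],"p_ee":[-0.13,0.133,0.471],"tau":[0.975,1.12]}
{"k":7,"ang":[-0.382,-0.242],"\u03b8\u0307":[-0.003,0.014],"p_ee":[-0.129,0.133,0.471],"tau":[0.983,1.126]}
{"k":8,"ang":[-0.381,-0.242],"\u03b8\u0307":[-0.004,0.01],"p_ee":[-0.129,0.133,0.471],"tau":[0.987,1.131]}
{"k":9,"ang":[-0.381,-0.242],"\u03b8\u0307":[-0.005,0.008],"p_ee":[-0.129,0.133,0.471],"tau":[0.991,1.135]}
{"k":10,"ang":[-0.381,-0.242],"\u03b8\u0307":[-0.007,0.006],"p_ee":[-0.129,0.133,0.471],"tau":[0.995,1.139]}
{"k":11,"ang":[-0.381,-0.242],"\u03b8\u0307":[-0.008,0.004],"p_ee":[-0.129,0.133,0.471],"tau":[0.997,1.142]}
{"k":12,"ang":[-0.381,-0.242],"\u03b8\u0307":[-0.009,0.004],"p_ee":[-0.129,0.133,0.471],"tau":[0.999,1.144]}
{"k":13,"ang":[-0.381,-0.242],"\u03b8\u0307":[-0.009,0.003],"p_ee":[-0.129,0.133,0.471],"tau":[1.001,1.146]}
{"k":14,"ang":[-0.381,-0.242],"\u03b8\u0307":[-0.01,0.002],"p_ee":[-0.129,0.133,0.471],"tau":[1.002,1.148]}
{"k":15,"ang":[-0.381,-0.242],"\u03b8\u0307":[-0.01,0.002],"p_ee":[-0.129,0.133,0.471],"tau":[-8.829,-8.057]}
{"k":16,"ang":[-0.391,-0.243],"\u03b8\u0307":[-1.28,-0.136],"p_ee":[-0.132,0.135,0.469],"tau":[2.566,2.632]}
{"k":17,"ang":[-0.407,-0.246],"\u03b8\u0307":[-0.882,-0.286],"p_ee":[-0.137,0.137,0.467],"tau":[2.351,2.457]}
{"k":18,"ang":[-0.418,-0.251],"\u03b8\u0307":[-0.634,-0.319],"p_ee":[-0.141,0.14,0.465],"tau":[2.168,2.299]}
{"k":19,"ang":[-0.426,-0.256],"\u03b8\u0307":[-0.468,-0.299],"p_ee":[-0.144,0.142,0.463],"tau":[2.01,2.158]}
{"k":20,"ang":[-0.432,-0.26],"\u03b8\u0307":[-0.349,-0.259],"p_ee":[-0.146,0.143,0.462],"tau":[1.872,2.034]}
{"k":21,"ang":[-0.437,-0.263],"\u03b8\u0307":[-0.258,-0.213],"p_ee":[-0.148,0.144,0.461],"tau":[1.752,1.924]}
{"k":22,"ang":[-0.44,-0.266],"\u03b8\u0307":[-0.186,-0.168],"p_ee":[-0.15,0.145,0.46],"tau":[1.648,1.827]}
{"k":23,"ang":[-0.443,-0.269],"\u03b8\u0307":[-0.128,-0.127],"p_ee":[-0.151,0.146,0.46],"tau":[1.557,1.741]}
{"k":24,"ang":[-0.444,-0.27],"\u03b8\u0307":[-0.08,-0.09],"p_ee":[-0.152,0.146,0.459],"tau":[1.477,1.666]}
{"k":25,"ang":[-0.445,-0.271],"\u03b8\u0307":[-0.04,-0.058],"p_ee":[-0.152,0.146,0.459],"tau":[1.407,1.599]}
{"k":26,"ang":[-0.446,-0.272],"\u03b8\u0307":[-0.013,-0.026],"p_ee":[-0.152,0.146,0.459],"tau":[1.348,1.541]}
{"k":27,"ang":[-0.446,-0.272],"\u03b8\u0307":[0.009,-0.0],"p_ee":[-0.152,0.147,0.459],"tau":[1.299,1.493]}
{"k":28,"ang":[-0.445,-0.272],"\u03b8\u0307":[0.029,0.014],"p_ee":[-0.152,0.146,0.459],"tau":[1.261,1.455]}
{"k":29,"ang":[-0.445,-0.272],"\u03b8\u0307":[0.039,0.03],"p_ee":[-0.152,0.146,0.459],"tau":[1.231,1.424]}
{"k":30,"ang":[-0.444,-0.271],"\u03b8\u0307":[0.051,0.039],"p_ee":[-0.152,0.146,0.459],"tau":[1.205,1.397]}
{"k":31,"ang":[-0.443,-0.27],"\u03b8\u0307":[0.061,0.046],"p_ee":[-0.151,0.146,0.459],"tau":[1.183,1.374]}
{"k":32,"ang":[-0.442,-0.27],"\u03b8\u0307":[0.069,0.051],"p_ee":[-0.151,0.146,0.459],"tau":[1.163,1.353]}
{"k":33,"ang":[-0.441,-0.269],"\u03b8\u0307":[0.075,0.055],"p_ee":[-0.151,0.146,0.46],"tau":[1.146,1.335]}
{"k":34,"ang":[-0.44,-0.268],"\u03b8\u0307":[0.079,0.058],"p_ee":[-0.15,0.145,0.46],"tau":[1.132,1.319]}
{"k":35,"ang":[-0.439,-0.267],"\u03b8\u0307":[0.082,0.06],"p_ee":[-0.15,0.145,0.46],"tau":[1.119,1.305]}
{"k":36,"ang":[-0.438,-0.266],"\u03b8\u0307":[0.084,0.062],"p_ee":[-0.149,0.145,0.461],"tau":[1.108,1.292]}
{"k":37,"ang":[-0.436,-0.265],"\u03b8\u0307":[0.085,0.063],"p_ee":[-0.148,0.144,0.461],"tau":[1.099,1.281]}
{"k":38,"ang":[-0.435,-0.264],"\u03b8\u0307":[0.086,0.063],"p_ee":[-0.148,0.144,0.461],"tau":[1.091,1.272]}
{"k":39,"ang":[-0.434,-0.263],"\u03b8\u0307":[0.086,0.063],"p_ee":[-0.147,0.144,0.461],"tau":[7.181,6.971]}
{"k":40,"ang":[-0.427,-0.262],"\u03b8\u0307":[0.866,0.156],"p_ee":[-0.145,0.143,0.463],"tau":[0.107,0.336]}
{"k":41,"ang":[-0.415,-0.259],"\u03b8\u0307":[0.638,0.231],"p_ee":[-0.142,0.141,0.464],"tau":[0.233,0.437]}
{"k":42,"ang":[-0.407,-0.255],"\u03b8\u0307":[0.487,0.248],"p_ee":[-0.139,0.139,0.466],"tau":[0.34,0.526]}
{"k":43,"ang":[-0.4,-0.252],"\u03b8\u0307":[0.382,0.236],"p_ee":[-0.136,0.137,0.467],"tau":[0.433,0.606]}
{"k":44,"ang":[-0.395,-0.248],"\u03b8\u0307":[0.304,0.213],"p_ee":[-0.134,0.136,0.468],"tau":[0.513,0.676]}
{"k":45,"ang":[-0.391,-0.245],"\u03b8\u0307":[0.245,0.185],"p_ee":[-0.133,0.135,0.469],"tau":[0.583,0.739]}
{"k":46,"ang":[-0.388,-0.243],"\u03b8\u0307":[0.197,0.157],"p_ee":[-0.131,0.134,0.47],"tau":[0.645,0.793]}
{"k":47,"ang":[-0.385,-0.241],"\u03b8\u0307":[0.158,0.131],"p_ee":[-0.13,0.133,0.47]}


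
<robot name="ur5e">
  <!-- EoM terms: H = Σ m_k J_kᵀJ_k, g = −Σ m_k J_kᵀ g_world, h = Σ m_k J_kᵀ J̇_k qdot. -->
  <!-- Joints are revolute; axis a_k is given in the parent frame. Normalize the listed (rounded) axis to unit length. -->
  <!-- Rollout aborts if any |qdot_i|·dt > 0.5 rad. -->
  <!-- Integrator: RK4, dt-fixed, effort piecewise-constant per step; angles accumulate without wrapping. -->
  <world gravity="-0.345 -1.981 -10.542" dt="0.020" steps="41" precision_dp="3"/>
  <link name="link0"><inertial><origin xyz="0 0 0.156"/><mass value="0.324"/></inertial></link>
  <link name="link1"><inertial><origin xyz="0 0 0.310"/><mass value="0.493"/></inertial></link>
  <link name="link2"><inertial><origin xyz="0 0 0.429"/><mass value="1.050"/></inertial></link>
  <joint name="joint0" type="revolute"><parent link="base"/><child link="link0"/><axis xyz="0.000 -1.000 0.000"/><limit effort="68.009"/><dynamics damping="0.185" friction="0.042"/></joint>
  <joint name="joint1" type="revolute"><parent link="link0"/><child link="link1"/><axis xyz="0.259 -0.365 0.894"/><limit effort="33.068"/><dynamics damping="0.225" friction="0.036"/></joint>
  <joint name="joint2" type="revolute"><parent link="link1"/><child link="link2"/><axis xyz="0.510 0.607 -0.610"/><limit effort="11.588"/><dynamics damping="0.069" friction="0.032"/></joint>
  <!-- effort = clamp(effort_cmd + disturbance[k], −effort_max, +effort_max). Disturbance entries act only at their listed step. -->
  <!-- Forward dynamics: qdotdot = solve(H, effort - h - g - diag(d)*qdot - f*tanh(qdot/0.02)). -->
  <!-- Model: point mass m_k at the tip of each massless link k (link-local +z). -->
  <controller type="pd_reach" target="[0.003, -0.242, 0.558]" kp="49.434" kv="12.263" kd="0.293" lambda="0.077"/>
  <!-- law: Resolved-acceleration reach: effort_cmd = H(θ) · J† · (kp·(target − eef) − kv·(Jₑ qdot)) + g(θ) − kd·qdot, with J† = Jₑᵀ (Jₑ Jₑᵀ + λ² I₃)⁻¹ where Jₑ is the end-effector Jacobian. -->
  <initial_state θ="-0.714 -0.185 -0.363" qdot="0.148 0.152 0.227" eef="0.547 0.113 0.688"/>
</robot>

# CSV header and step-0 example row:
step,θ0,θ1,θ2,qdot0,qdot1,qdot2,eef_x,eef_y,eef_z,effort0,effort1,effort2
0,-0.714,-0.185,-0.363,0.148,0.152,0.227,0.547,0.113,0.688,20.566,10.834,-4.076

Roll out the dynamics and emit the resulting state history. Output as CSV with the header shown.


step,θ0,θ1,θ2,qdot0,qdot1,qdot2,eef_x,eef_y,eef_z,effort0,effort1,effort2
1,-0.718,-0.165,-0.368,-0.446,1.752,-0.682,0.542,0.110,0.691,16.523,8.206,-3.274
2,-0.728,-0.124,-0.385,-0.516,2.278,-0.926,0.534,0.103,0.698,13.360,6.549,-2.950
3,-0.739,-0.075,-0.407,-0.593,2.595,-1.268,0.523,0.094,0.706,10.843,5.286,-2.665
4,-0.752,-0.021,-0.437,-0.706,2.777,-1.737,0.510,0.084,0.715,8.885,4.302,-2.392
5,-0.768,0.035,-0.478,-0.835,2.826,-2.287,0.495,0.072,0.723,7.443,3.526,-2.130
6,-0.786,0.091,-0.529,-0.950,2.745,-2.846,0.478,0.059,0.731,6.472,2.891,-1.875
7,-0.805,0.144,-0.591,-1.026,2.557,-3.338,0.459,0.045,0.737,5.887,2.328,-1.616
8,-0.826,0.193,-0.661,-1.046,2.301,-3.705,0.440,0.029,0.742,5.558,1.780,-1.335
9,-0.847,0.236,-0.738,-1.011,2.024,-3.924,0.420,0.013,0.744,5.357,1.213,-1.016
10,-0.866,0.274,-0.817,-0.930,1.757,-4.005,0.399,-0.003,0.745,5.185,0.618,-0.655
11,-0.883,0.306,-0.896,-0.819,1.519,-3.976,0.377,-0.020,0.745,4.990,0.008,-0.257
12,-0.898,0.334,-0.975,-0.689,1.317,-3.868,0.356,-0.037,0.743,4.756,-0.596,0.164
13,-0.911,0.359,-1.050,-0.554,1.148,-3.707,0.334,-0.054,0.740,4.487,-1.176,0.593
14,-0.920,0.381,-1.122,-0.420,1.008,-3.515,0.313,-0.070,0.735,4.193,-1.715,1.012
15,-0.927,0.399,-1.190,-0.292,0.891,-3.306,0.293,-0.087,0.730,3.890,-2.202,1.411
16,-0.932,0.416,-1.254,-0.175,0.792,-3.090,0.272,-0.102,0.725,3.587,-2.632,1.780
17,-0.934,0.431,-1.314,-0.070,0.707,-2.876,0.253,-0.117,0.719,3.296,-3.003,2.113
18,-0.935,0.445,-1.369,0.021,0.632,-2.671,0.234,-0.131,0.712,3.027,-3.318,2.408
19,-0.934,0.457,-1.420,0.095,0.563,-2.480,0.217,-0.144,0.705,2.795,-3.579,2.665
20,-0.931,0.467,-1.468,0.157,0.500,-2.298,0.200,-0.156,0.698,2.584,-3.793,2.885
21,-0.927,0.477,-1.512,0.209,0.443,-2.125,0.184,-0.167,0.691,2.394,-3.962,3.069
22,-0.923,0.485,-1.553,0.249,0.390,-1.964,0.169,-0.177,0.685,2.227,-4.094,3.220
23,-0.918,0.492,-1.591,0.279,0.340,-1.814,0.155,-0.187,0.678,2.083,-4.192,3.343
24,-0.912,0.499,-1.625,0.300,0.293,-1.676,0.141,-0.196,0.671,1.959,-4.262,3.440
25,-0.906,0.504,-1.658,0.313,0.248,-1.550,0.129,-0.203,0.665,1.854,-4.309,3.516
26,-0.899,0.509,-1.687,0.319,0.206,-1.434,0.118,-0.210,0.659,1.768,-4.337,3.573
27,-0.893,0.512,-1.715,0.320,0.168,-1.328,0.107,-0.217,0.653,1.697,-4.348,3.615
28,-0.887,0.515,-1.740,0.315,0.131,-1.231,0.098,-0.222,0.647,1.641,-4.348,3.643
29,-0.880,0.518,-1.764,0.307,0.098,-1.142,0.089,-0.227,0.642,1.598,-4.337,3.661
30,-0.874,0.519,-1.786,0.296,0.067,-1.061,0.081,-0.232,0.637,1.566,-4.319,3.671
31,-0.868,0.520,-1.807,0.283,0.039,-0.987,0.074,-0.236,0.632,1.543,-4.296,3.673
32,-0.863,0.521,-1.826,0.268,0.015,-0.918,0.067,-0.239,0.628,1.528,-4.269,3.670
33,-0.858,0.521,-1.843,0.252,-0.002,-0.849,0.061,-0.242,0.624,1.520,-4.246,3.662
34,-0.853,0.521,-1.860,0.236,-0.015,-0.781,0.055,-0.245,0.620,1.518,-4.227,3.651
35,-0.848,0.521,-1.875,0.219,-0.025,-0.720,0.050,-0.247,0.617,1.521,-4.208,3.638
36,-0.844,0.520,-1.888,0.202,-0.035,-0.666,0.046,-0.249,0.613,1.526,-4.186,3.626
37,-0.840,0.519,-1.901,0.186,-0.046,-0.619,0.042,-0.251,0.610,1.534,-4.163,3.613
38,-0.837,0.518,-1.913,0.170,-0.056,-0.578,0.038,-0.252,0.608,1.544,-4.139,3.600
39,-0.833,0.517,-1.924,0.154,-0.065,-0.540,0.034,-0.254,0.605,1.556,-4.115,3.588
40,-0.831,0.515,-1.935,0.139,-0.074,-0.507,0.032,-0.255,0.603,1.569,-4.090,3.575
41,-0.828,0.514,-1.945,0.126,-0.082,-0.476,0.029,-0.256,0.601,,,


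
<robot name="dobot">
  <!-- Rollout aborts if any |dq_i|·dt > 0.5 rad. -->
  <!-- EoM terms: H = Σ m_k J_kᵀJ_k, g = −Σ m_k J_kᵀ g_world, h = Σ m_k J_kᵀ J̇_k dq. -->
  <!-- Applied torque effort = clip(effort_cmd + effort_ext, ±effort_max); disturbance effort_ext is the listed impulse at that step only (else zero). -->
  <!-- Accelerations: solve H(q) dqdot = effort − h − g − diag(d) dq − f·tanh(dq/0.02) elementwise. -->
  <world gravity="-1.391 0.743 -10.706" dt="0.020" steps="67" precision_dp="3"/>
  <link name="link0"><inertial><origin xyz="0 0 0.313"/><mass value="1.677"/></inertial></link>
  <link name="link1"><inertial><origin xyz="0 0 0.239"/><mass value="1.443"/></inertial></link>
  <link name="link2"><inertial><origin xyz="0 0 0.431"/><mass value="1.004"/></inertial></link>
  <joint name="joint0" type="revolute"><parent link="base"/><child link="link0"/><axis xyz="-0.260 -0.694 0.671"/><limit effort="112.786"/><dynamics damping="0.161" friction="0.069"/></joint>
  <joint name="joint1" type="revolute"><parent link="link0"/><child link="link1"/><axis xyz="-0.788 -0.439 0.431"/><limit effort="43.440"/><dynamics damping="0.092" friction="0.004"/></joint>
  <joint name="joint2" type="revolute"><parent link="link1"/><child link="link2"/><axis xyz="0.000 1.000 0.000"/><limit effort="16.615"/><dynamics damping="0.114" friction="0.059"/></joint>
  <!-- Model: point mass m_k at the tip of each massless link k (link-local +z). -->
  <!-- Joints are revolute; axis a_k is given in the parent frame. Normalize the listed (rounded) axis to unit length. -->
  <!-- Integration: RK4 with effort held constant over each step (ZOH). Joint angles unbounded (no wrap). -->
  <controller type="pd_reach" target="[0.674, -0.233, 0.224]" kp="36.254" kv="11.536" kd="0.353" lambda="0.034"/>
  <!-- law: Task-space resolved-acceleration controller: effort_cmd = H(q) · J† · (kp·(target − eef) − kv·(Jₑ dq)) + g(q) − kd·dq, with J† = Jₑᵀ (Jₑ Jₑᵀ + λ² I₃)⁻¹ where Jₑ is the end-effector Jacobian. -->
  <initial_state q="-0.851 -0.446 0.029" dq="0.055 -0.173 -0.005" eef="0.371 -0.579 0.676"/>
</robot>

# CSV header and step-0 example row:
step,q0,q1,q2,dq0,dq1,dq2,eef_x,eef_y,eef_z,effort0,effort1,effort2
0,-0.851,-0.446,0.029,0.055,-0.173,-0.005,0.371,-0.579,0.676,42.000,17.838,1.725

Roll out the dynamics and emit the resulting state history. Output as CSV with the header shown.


step,q0,q1,q2,dq0,dq1,dq2,eef_x,eef_y,eef_z,effort0,effort1,effort2
1,-0.823,-0.456,0.063,2.781,-0.885,3.402,0.373,-0.578,0.673,32.463,14.731,-0.352
2,-0.749,-0.480,0.152,4.560,-1.464,5.376,0.378,-0.572,0.666,18.791,10.600,-1.295
3,-0.651,-0.512,0.266,5.191,-1.734,5.976,0.386,-0.559,0.654,7.674,7.106,-1.733
4,-0.550,-0.546,0.383,4.984,-1.687,5.785,0.394,-0.540,0.640,1.113,4.839,-2.106
5,-0.456,-0.577,0.494,4.360,-1.437,5.322,0.403,-0.517,0.625,-2.162,3.601,-2.553
6,-0.377,-0.602,0.595,3.586,-1.093,4.831,0.412,-0.494,0.609,-3.502,3.077,-3.049
7,-0.313,-0.620,0.687,2.796,-0.718,4.390,0.422,-0.470,0.592,-3.755,3.005,-3.535
8,-0.265,-0.631,0.771,2.055,-0.347,4.011,0.431,-0.448,0.575,-3.409,3.191,-3.970
9,-0.231,-0.634,0.848,1.389,0.003,3.685,0.440,-0.427,0.558,-2.741,3.505,-4.336
10,-0.209,-0.631,0.918,0.805,0.326,3.400,0.448,-0.408,0.542,-1.911,3.859,-4.629
11,-0.198,-0.622,0.984,0.302,0.620,3.145,0.457,-0.391,0.525,-1.013,4.197,-4.855
12,-0.196,-0.607,1.044,-0.122,0.885,2.913,0.465,-0.376,0.508,-0.106,4.489,-5.021
13,-0.202,-0.587,1.100,-0.467,1.112,2.698,0.472,-0.363,0.492,0.753,4.722,-5.138
14,-0.214,-0.562,1.152,-0.753,1.315,2.494,0.480,-0.352,0.476,1.584,4.889,-5.212
15,-0.232,-0.534,1.200,-0.986,1.494,2.300,0.487,-0.342,0.461,2.375,4.991,-5.253
16,-0.253,-0.503,1.244,-1.170,1.649,2.114,0.494,-0.333,0.447,3.120,5.034,-5.268
17,-0.278,-0.469,1.285,-1.312,1.779,1.935,0.500,-0.326,0.433,3.818,5.027,-5.262
18,-0.305,-0.432,1.322,-1.417,1.885,1.762,0.507,-0.320,0.420,4.467,4.977,-5.241
19,-0.334,-0.394,1.355,-1.489,1.967,1.596,0.513,-0.315,0.407,5.067,4.894,-5.209
20,-0.364,-0.354,1.385,-1.534,2.026,1.436,0.519,-0.310,0.396,5.617,4.784,-5.170
21,-0.395,-0.313,1.413,-1.554,2.063,1.284,0.525,-0.307,0.384,6.120,4.654,-5.125
22,-0.426,-0.272,1.437,-1.555,2.079,1.141,0.531,-0.303,0.374,6.576,4.511,-5.078
23,-0.457,-0.230,1.458,-1.540,2.077,1.006,0.536,-0.301,0.364,6.986,4.358,-5.030
24,-0.488,-0.189,1.477,-1.512,2.058,0.880,0.542,-0.298,0.355,7.354,4.199,-4.983
25,-0.517,-0.148,1.494,-1.474,2.026,0.764,0.547,-0.296,0.347,7.682,4.038,-4.936
26,-0.546,-0.108,1.508,-1.428,1.982,0.657,0.552,-0.294,0.339,7.971,3.876,-4.891
27,-0.574,-0.069,1.520,-1.377,1.929,0.560,0.557,-0.293,0.331,8.227,3.716,-4.848
28,-0.601,-0.031,1.530,-1.322,1.869,0.472,0.562,-0.291,0.324,8.451,3.559,-4.807
29,-0.627,0.005,1.539,-1.266,1.804,0.393,0.567,-0.290,0.318,8.646,3.405,-4.768
30,-0.652,0.040,1.546,-1.208,1.736,0.322,0.571,-0.288,0.312,8.817,3.256,-4.731
31,-0.675,0.074,1.552,-1.151,1.666,0.259,0.576,-0.287,0.306,8.967,3.111,-4.697
32,-0.698,0.107,1.557,-1.094,1.595,0.203,0.580,-0.286,0.301,9.097,2.973,-4.664
33,-0.719,0.138,1.560,-1.039,1.524,0.154,0.584,-0.284,0.296,9.210,2.839,-4.633
34,-0.739,0.168,1.563,-0.986,1.455,0.111,0.588,-0.283,0.292,9.310,2.712,-4.604
35,-0.758,0.196,1.565,-0.935,1.387,0.074,0.592,-0.282,0.288,9.398,2.590,-4.577
36,-0.777,0.223,1.566,-0.886,1.321,0.041,0.595,-0.281,0.284,9.476,2.474,-4.551
37,-0.794,0.249,1.566,-0.839,1.257,0.014,0.599,-0.279,0.280,9.545,2.364,-4.529
38,-0.810,0.273,1.566,-0.794,1.196,-0.005,0.602,-0.278,0.277,9.607,2.260,-4.519
39,-0.825,0.297,1.566,-0.750,1.139,-0.017,0.605,-0.277,0.273,9.663,2.160,-4.518
40,-0.840,0.319,1.566,-0.709,1.083,-0.026,0.608,-0.276,0.270,9.713,2.066,-4.517
41,-0.854,0.340,1.565,-0.670,1.030,-0.034,0.611,-0.274,0.267,9.758,1.977,-4.515
42,-0.867,0.360,1.564,-0.634,0.980,-0.043,0.614,-0.273,0.265,9.800,1.893,-4.509
43,-0.879,0.379,1.563,-0.600,0.931,-0.050,0.617,-0.272,0.262,9.839,1.813,-4.502
44,-0.891,0.397,1.562,-0.568,0.885,-0.057,0.619,-0.270,0.260,9.875,1.738,-4.493
45,-0.902,0.414,1.561,-0.538,0.841,-0.064,0.621,-0.269,0.257,9.908,1.668,-4.483
46,-0.912,0.431,1.560,-0.510,0.799,-0.070,0.623,-0.268,0.255,9.940,1.602,-4.472
47,-0.922,0.446,1.558,-0.483,0.759,-0.075,0.626,-0.266,0.253,9.969,1.540,-4.461
48,-0.932,0.461,1.557,-0.458,0.721,-0.080,0.628,-0.265,0.251,9.997,1.482,-4.449
49,-0.941,0.475,1.555,-0.434,0.685,-0.084,0.630,-0.264,0.249,10.024,1.428,-4.438
50,-0.949,0.488,1.553,-0.412,0.651,-0.087,0.631,-0.263,0.248,10.050,1.376,-4.427
51,-0.957,0.501,1.552,-0.391,0.618,-0.090,0.633,-0.261,0.246,10.074,1.329,-4.417
52,-0.965,0.513,1.550,-0.371,0.587,-0.092,0.635,-0.260,0.245,10.097,1.284,-4.407
53,-0.972,0.525,1.548,-0.352,0.557,-0.093,0.636,-0.259,0.243,10.119,1.241,-4.397
54,-0.979,0.535,1.546,-0.335,0.529,-0.094,0.638,-0.258,0.242,10.140,1.202,-4.388
55,-0.985,0.546,1.544,-0.318,0.502,-0.095,0.639,-0.257,0.241,10.161,1.165,-4.380
56,-0.991,0.555,1.542,-0.302,0.477,-0.095,0.641,-0.256,0.240,10.180,1.130,-4.372
57,-0.997,0.565,1.540,-0.287,0.453,-0.095,0.642,-0.255,0.238,10.199,1.097,-4.364
58,-1.003,0.574,1.539,-0.272,0.430,-0.094,0.643,-0.254,0.237,10.217,1.066,-4.357
59,-1.008,0.582,1.537,-0.259,0.408,-0.093,0.644,-0.253,0.236,10.234,1.037,-4.350
60,-1.013,0.590,1.535,-0.246,0.388,-0.092,0.646,-0.253,0.236,10.250,1.010,-4.344
61,-1.018,0.597,1.533,-0.234,0.368,-0.091,0.647,-0.252,0.235,10.266,0.984,-4.338
62,-1.023,0.605,1.531,-0.222,0.350,-0.089,0.648,-0.251,0.234,10.281,0.960,-4.333
63,-1.027,0.611,1.529,-0.211,0.332,-0.088,0.649,-0.250,0.233,10.295,0.938,-4.327
64,-1.031,0.618,1.528,-0.201,0.315,-0.086,0.650,-0.249,0.233,10.309,0.917,-4.323
65,-1.035,0.624,1.526,-0.191,0.299,-0.084,0.651,-0.249,0.232,10.322,0.896,-4.318
66,-1.039,0.630,1.524,-0.181,0.284,-0.082,0.651,-0.248,0.231,10.335,0.878,-4.314
67,-1.042,0.635,1.523,-0.173,0.270,-0.080,0.652,-0.247,0.231,,,


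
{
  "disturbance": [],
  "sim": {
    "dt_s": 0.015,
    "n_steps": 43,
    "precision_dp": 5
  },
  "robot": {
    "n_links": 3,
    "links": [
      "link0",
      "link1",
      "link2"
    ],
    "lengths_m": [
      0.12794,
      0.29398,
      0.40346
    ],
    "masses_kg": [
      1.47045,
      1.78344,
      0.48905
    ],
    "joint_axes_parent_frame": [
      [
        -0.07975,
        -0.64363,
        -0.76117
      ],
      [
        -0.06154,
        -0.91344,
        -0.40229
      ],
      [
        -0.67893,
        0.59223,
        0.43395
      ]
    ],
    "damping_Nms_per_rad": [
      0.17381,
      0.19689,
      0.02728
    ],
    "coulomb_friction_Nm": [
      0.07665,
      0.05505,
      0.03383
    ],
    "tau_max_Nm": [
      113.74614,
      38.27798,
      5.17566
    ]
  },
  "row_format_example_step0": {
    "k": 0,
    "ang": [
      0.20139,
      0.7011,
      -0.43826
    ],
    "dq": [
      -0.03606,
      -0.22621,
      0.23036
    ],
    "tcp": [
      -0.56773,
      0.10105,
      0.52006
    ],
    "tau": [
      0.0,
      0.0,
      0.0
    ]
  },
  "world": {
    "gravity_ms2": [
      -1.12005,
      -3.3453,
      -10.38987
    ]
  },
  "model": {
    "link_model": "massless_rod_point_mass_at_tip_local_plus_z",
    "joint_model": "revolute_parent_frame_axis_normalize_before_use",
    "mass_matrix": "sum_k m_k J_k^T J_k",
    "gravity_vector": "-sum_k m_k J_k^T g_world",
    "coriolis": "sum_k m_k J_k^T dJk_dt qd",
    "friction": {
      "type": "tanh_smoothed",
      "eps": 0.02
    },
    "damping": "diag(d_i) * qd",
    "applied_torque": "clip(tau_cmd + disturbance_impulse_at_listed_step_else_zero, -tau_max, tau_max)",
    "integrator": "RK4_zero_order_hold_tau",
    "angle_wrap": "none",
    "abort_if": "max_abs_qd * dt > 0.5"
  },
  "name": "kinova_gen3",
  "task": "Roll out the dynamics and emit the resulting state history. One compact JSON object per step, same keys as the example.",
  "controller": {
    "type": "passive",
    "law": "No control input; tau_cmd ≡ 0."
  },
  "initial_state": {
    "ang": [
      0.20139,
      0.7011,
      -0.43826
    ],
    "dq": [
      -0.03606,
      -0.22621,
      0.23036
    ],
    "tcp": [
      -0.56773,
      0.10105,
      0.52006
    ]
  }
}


{"k":1,"ang":[0.19572,0.70489,-0.43247],"dq":[-0.68045,0.68431,0.50965],"tcp":[-0.56653,0.10016,0.52196],"tau":[0.0,0.0,0.0]}
{"k":2,"ang":[0.18172,0.72075,-0.42354],"dq":[-1.16435,1.4047,0.6635],"tcp":[-0.56648,0.09909,0.52171],"tau":[0.0,0.0,0.0]}
{"k":3,"ang":[0.16137,0.74636,-0.41297],"dq":[-1.53162,1.99083,0.73549],"tcp":[-0.5676,0.0979,0.51927],"tau":[0.0,0.0,0.0]}
{"k":4,"ang":[0.1362,0.77999,-0.40176],"dq":[-1.81151,2.479,0.75108],"tcp":[-0.56989,0.09662,0.51461],"tau":[0.0,0.0,0.0]}
{"k":5,"ang":[0.10734,0.82039,-0.39062],"dq":[-2.02758,2.89763,0.72821],"tcp":[-0.57329,0.09527,0.50768],"tau":[0.0,0.0,0.0]}
{"k":6,"ang":[0.0756,0.86668,-0.38004],"dq":[-2.19766,3.26764,0.67862],"tcp":[-0.57774,0.09387,0.49844],"tau":[0.0,0.0,0.0]}
{"k":7,"ang":[0.04158,0.91825,-0.37036],"dq":[-2.33474,3.60376,0.60939],"tcp":[-0.58315,0.09242,0.48681],"tau":[0.0,0.0,0.0]}
{"k":8,"ang":[0.00568,0.97468,-0.36184],"dq":[-2.44816,3.91604,0.52414],"tcp":[-0.5894,0.09093,0.4727],"tau":[0.0,0.0,0.0]}
{"k":9,"ang":[-0.03179,1.03565,-0.35471],"dq":[-2.54463,4.2111,0.42397],"tcp":[-0.59632,0.08941,0.45603],"tau":[0.0,0.0,0.0]}
{"k":10,"ang":[-0.0706,1.10094,-0.3492],"dq":[-2.62906,4.49311,0.30822],"tcp":[-0.60373,0.08789,0.4367],"tau":[0.0,0.0,0.0]}
{"k":11,"ang":[-0.11062,1.17039,-0.34555],"dq":[-2.70526,4.76462,0.17499],"tcp":[-0.61141,0.08639,0.41461],"tau":[0.0,0.0,0.0]}
{"k":12,"ang":[-0.15173,1.24384,-0.34405],"dq":[-2.77661,5.02741,0.0222],"tcp":[-0.6191,0.08494,0.38965],"tau":[0.0,0.0,0.0]}
{"k":13,"ang":[-0.19399,1.32129,-0.34482],"dq":[-2.85988,5.30198,-0.12363],"tcp":[-0.62649,0.08362,0.36176],"tau":[0.0,0.0,0.0]}
{"k":14,"ang":[-0.23751,1.40283,-0.34791],"dq":[-2.94267,5.5677,-0.29441],"tcp":[-0.63322,0.0825,0.33091],"tau":[0.0,0.0,0.0]}
{"k":15,"ang":[-0.28227,1.48826,-0.35382],"dq":[-3.02562,5.82121,-0.49923],"tcp":[-0.63891,0.08168,0.29704],"tau":[0.0,0.0,0.0]}
{"k":16,"ang":[-0.3283,1.57741,-0.36307],"dq":[-3.11223,6.06276,-0.74133],"tcp":[-0.64313,0.08124,0.26016],"tau":[0.0,0.0,0.0]}
{"k":17,"ang":[-0.37568,1.67009,-0.37626],"dq":[-3.20607,6.29222,-1.0239],"tcp":[-0.64542,0.0813,0.22029],"tau":[0.0,0.0,0.0]}
{"k":18,"ang":[-0.42454,1.76611,-0.39401],"dq":[-3.31081,6.50922,-1.35006],"tcp":[-0.64525,0.08199,0.17755],"tau":[0.0,0.0,0.0]}
{"k":19,"ang":[-0.47507,1.8653,-0.417],"dq":[-3.43018,6.71306,-1.7229],"tcp":[-0.64208,0.08349,0.13214],"tau":[0.0,0.0,0.0]}
{"k":20,"ang":[-0.52753,1.96743,-0.44595],"dq":[-3.56756,6.90242,-2.14571],"tcp":[-0.63532,0.086,0.08436],"tau":[0.0,0.0,0.0]}
{"k":21,"ang":[-0.5822,2.07229,-0.48164],"dq":[-3.72489,7.07446,-2.62228],"tcp":[-0.62438,0.08976,0.03463],"tau":[0.0,0.0,0.0]}
{"k":22,"ang":[-0.63937,2.17955,-0.52491],"dq":[-3.90014,7.22292,-3.15715],"tcp":[-0.60867,0.09506,-0.01647],"tau":[0.0,0.0,0.0]}
{"k":23,"ang":[-0.69924,2.28879,-0.57666],"dq":[-4.08154,7.33405,-3.75471],"tcp":[-0.58764,0.10226,-0.06817],"tau":[0.0,0.0,0.0]}
{"k":24,"ang":[-0.76169,2.39925,-0.63786],"dq":[-4.23541,7.37886,-4.41479],"tcp":[-0.56083,0.11178,-0.11952],"tau":[0.0,0.0,0.0]}
{"k":25,"ang":[-0.82579,2.50955,-0.70933],"dq":[-4.28397,7.30143,-5.11861],"tcp":[-0.5279,0.1241,-0.16934],"tau":[0.0,0.0,0.0]}
{"k":26,"ang":[-0.88896,2.61724,-0.79131],"dq":[-4.0817,7.01333,-5.79651],"tcp":[-0.4887,0.13968,-0.21622],"tau":[0.0,0.0,0.0]}
{"k":27,"ang":[-0.94605,2.71848,-0.88231],"dq":[-3.44794,6.43624,-6.2892],"tcp":[-0.44348,0.1587,-0.25864],"tau":[0.0,0.0,0.0]}
{"k":28,"ang":[-0.98999,2.80914,-0.97797],"dq":[-2.34568,5.63009,-6.38655],"tcp":[-0.39291,0.18065,-0.29522],"tau":[0.0,0.0,0.0]}
{"k":29,"ang":[-1.01536,2.88749,-1.07142],"dq":[-1.03431,4.84367,-5.99709],"tcp":[-0.33817,0.2042,-0.32518],"tau":[0.0,0.0,0.0]}
{"k":30,"ang":[-1.0217,2.95572,-1.15594],"dq":[0.1196,4.32437,-5.22677],"tcp":[-0.28064,0.22765,-0.34851],"tau":[0.0,0.0,0.0]}
{"k":31,"ang":[-1.01377,3.01907,-1.22729],"dq":[0.90088,4.15846,-4.2603],"tcp":[-0.22163,0.2497,-0.36564],"tau":[0.0,0.0,0.0]}
{"k":32,"ang":[-0.99572,3.08135,-1.2832],"dq":[1.47299,4.16746,-3.18238],"tcp":[-0.1623,0.26953,-0.37727],"tau":[0.0,0.0,0.0]}
{"k":33,"ang":[-0.97035,3.14457,-1.32253],"dq":[1.8895,4.27197,-2.05782],"tcp":[-0.10355,0.28666,-0.38422],"tau":[0.0,0.0,0.0]}
{"k":34,"ang":[-0.93951,3.20962,-1.3449],"dq":[2.21082,4.40144,-0.92543],"tcp":[-0.04612,0.30095,-0.3873],"tau":[0.0,0.0,0.0]}
{"k":35,"ang":[-0.90425,3.27647,-1.35038],"dq":[2.483,4.50453,0.18451],"tcp":[0.0095,0.31245,-0.38722],"tau":[0.0,0.0,0.0]}
{"k":36,"ang":[-0.86515,3.34446,-1.3397],"dq":[2.73037,4.54905,1.23225],"tcp":[0.06298,0.32139,-0.38458],"tau":[0.0,0.0,0.0]}
{"k":37,"ang":[-0.82231,3.41255,-1.31368],"dq":[2.98377,4.5153,2.22666],"tcp":[0.11415,0.32807,-0.37981],"tau":[0.0,0.0,0.0]}
{"k":38,"ang":[-0.77557,3.4795,-1.27326],"dq":[3.24943,4.39716,3.14975],"tcp":[0.16286,0.33286,-0.37323],"tau":[0.0,0.0,0.0]}
{"k":39,"ang":[-0.72478,3.54405,-1.21965],"dq":[3.52428,4.19743,3.98121],"tcp":[0.20907,0.33612,-0.36499],"tau":[0.0,0.0,0.0]}
{"k":40,"ang":[-0.66985,3.60506,-1.1544],"dq":[3.79752,3.92624,4.69809],"tcp":[0.25274,0.33818,-0.35511],"tau":[0.0,0.0,0.0]}
{"k":41,"ang":[-0.61094,3.66156,-1.0794],"dq":[4.05255,3.59963,5.27588],"tcp":[0.29384,0.33929,-0.34351],"tau":[0.0,0.0,0.0]}
{"k":42,"ang":[-0.54846,3.71287,-0.99693],"dq":[4.26992,3.23768,5.69164],"tcp":[0.33235,0.33957,-0.33007],"tau":[0.0,0.0,0.0]}
{"k":43,"ang":[-0.48312,3.75862,-0.90955],"dq":[4.43156,2.86174,5.92878],"tcp":[0.36821,0.33904,-0.31471]}
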